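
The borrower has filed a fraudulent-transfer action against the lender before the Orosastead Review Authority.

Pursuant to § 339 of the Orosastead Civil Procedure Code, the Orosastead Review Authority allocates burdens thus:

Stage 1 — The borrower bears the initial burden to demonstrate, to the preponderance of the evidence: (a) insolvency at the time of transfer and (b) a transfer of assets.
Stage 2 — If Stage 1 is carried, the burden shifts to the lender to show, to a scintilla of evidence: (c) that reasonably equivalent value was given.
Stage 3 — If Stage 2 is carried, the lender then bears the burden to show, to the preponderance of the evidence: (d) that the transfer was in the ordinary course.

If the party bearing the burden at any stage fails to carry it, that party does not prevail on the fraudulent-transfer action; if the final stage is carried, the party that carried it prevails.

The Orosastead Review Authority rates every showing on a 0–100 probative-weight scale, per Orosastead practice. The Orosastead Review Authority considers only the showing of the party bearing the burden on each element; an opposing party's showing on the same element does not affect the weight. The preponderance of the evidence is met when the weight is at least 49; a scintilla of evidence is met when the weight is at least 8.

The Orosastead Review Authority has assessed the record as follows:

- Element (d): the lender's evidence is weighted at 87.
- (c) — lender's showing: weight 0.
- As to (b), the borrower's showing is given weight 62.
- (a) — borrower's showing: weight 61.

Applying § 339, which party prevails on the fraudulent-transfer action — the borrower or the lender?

Stage 1 — burden on borrower; standard: the preponderance of the evidence (weight is at least 49).
    (a): 61 ≥ 49 [met]
    (b): 62 ≥ 49 [met]
  Stage 1 carried; the burden shifts to the lender.
Stage 2 — burden on lender; standard: a scintilla of evidence (weight is at least 8).
    (c): 0 < 8 [not met]
  The lender does not carry Stage 2.
The analysis ends at Stage 2; the borrower prevails.

borrower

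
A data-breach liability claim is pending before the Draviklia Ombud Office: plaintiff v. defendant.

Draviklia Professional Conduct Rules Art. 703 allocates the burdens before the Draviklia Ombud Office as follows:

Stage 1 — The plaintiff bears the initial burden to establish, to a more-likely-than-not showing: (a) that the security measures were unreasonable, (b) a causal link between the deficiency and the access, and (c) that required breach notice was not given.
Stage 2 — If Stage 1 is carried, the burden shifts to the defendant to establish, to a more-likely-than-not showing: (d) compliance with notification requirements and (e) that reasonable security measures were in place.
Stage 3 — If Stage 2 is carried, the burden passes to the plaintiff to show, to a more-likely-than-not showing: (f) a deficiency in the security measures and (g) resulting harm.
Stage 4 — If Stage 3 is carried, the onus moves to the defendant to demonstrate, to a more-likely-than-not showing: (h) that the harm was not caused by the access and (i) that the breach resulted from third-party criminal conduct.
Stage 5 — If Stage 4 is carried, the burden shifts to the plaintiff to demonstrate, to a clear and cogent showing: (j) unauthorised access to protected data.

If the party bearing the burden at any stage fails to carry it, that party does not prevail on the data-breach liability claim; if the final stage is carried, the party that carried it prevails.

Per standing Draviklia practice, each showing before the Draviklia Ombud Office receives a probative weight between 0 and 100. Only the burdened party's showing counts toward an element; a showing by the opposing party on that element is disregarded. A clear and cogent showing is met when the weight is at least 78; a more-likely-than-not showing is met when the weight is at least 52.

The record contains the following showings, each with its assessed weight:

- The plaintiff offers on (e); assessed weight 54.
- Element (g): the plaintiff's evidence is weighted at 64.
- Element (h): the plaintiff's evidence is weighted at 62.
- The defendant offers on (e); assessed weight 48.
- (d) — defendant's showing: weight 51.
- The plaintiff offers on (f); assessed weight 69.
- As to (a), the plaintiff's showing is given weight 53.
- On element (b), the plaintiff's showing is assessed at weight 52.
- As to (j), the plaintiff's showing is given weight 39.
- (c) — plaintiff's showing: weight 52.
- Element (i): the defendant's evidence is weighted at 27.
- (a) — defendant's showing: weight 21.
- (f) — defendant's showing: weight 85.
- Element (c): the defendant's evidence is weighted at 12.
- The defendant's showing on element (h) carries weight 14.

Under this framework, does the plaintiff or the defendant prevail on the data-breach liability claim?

Stage 1 (plaintiff, a more-likely-than-not showing, weight is at least 52): (a) 53 (defendant's 21 disregarded) ≥ 52 — meets; (b) 52 ≥ 52 — meets; (c) 52 (defendant's 12 disregarded) ≥ 52 — meets.
  Stage 1 carried; the burden shifts to the defendant.
Stage 2 (defendant, a more-likely-than-not showing, weight is at least 52): (d) 51 < 52 — fails; (e) 48 (plaintiff's 54 disregarded) < 52 — fails.
  The defendant does not carry Stage 2.
The analysis ends at Stage 2; the plaintiff prevails.

plaintiff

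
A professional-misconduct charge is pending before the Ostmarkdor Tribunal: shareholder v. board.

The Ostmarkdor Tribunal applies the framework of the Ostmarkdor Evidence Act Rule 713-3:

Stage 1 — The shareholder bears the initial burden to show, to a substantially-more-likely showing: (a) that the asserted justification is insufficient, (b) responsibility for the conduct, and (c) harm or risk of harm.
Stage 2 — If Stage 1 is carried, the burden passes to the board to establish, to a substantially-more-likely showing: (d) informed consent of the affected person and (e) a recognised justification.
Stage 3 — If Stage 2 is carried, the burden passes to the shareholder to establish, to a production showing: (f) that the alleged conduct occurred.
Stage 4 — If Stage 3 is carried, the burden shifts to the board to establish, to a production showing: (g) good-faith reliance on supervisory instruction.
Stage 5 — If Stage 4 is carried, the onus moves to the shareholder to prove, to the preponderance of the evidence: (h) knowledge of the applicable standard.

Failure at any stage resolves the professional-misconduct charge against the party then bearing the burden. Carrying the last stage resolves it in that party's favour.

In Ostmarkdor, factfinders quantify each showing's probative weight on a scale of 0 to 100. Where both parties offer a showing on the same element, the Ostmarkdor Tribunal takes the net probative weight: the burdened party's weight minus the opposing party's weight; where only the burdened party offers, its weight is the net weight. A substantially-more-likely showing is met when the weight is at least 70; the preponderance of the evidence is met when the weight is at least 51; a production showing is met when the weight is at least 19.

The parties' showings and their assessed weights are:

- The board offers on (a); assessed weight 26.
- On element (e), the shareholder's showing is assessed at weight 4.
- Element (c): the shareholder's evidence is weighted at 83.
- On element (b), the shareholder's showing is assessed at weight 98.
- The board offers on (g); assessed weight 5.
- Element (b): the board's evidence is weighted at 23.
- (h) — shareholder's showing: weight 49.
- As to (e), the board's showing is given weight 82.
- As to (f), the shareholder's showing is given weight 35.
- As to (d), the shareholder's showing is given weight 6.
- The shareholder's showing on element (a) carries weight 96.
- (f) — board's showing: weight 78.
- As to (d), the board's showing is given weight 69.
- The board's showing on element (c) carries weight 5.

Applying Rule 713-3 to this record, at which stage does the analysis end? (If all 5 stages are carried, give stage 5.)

Stage 1 (shareholder, a substantially-more-likely showing, weight is at least 70): (a) net 96−26=70 ≥ 70 — meets; (b) net 98−23=75 ≥ 70 — meets; (c) net 83−5=78 ≥ 70 — meets.
  Stage 1 carried; the burden shifts to the board.
Stage 2 (board, a substantially-more-likely showing, weight is at least 70): (d) net 69−6=63 < 70 — fails; (e) net 82−4=78 ≥ 70 — meets.
  Not every element is met, so the board fails to carry Stage 2.
So the shareholder prevails.

stage 2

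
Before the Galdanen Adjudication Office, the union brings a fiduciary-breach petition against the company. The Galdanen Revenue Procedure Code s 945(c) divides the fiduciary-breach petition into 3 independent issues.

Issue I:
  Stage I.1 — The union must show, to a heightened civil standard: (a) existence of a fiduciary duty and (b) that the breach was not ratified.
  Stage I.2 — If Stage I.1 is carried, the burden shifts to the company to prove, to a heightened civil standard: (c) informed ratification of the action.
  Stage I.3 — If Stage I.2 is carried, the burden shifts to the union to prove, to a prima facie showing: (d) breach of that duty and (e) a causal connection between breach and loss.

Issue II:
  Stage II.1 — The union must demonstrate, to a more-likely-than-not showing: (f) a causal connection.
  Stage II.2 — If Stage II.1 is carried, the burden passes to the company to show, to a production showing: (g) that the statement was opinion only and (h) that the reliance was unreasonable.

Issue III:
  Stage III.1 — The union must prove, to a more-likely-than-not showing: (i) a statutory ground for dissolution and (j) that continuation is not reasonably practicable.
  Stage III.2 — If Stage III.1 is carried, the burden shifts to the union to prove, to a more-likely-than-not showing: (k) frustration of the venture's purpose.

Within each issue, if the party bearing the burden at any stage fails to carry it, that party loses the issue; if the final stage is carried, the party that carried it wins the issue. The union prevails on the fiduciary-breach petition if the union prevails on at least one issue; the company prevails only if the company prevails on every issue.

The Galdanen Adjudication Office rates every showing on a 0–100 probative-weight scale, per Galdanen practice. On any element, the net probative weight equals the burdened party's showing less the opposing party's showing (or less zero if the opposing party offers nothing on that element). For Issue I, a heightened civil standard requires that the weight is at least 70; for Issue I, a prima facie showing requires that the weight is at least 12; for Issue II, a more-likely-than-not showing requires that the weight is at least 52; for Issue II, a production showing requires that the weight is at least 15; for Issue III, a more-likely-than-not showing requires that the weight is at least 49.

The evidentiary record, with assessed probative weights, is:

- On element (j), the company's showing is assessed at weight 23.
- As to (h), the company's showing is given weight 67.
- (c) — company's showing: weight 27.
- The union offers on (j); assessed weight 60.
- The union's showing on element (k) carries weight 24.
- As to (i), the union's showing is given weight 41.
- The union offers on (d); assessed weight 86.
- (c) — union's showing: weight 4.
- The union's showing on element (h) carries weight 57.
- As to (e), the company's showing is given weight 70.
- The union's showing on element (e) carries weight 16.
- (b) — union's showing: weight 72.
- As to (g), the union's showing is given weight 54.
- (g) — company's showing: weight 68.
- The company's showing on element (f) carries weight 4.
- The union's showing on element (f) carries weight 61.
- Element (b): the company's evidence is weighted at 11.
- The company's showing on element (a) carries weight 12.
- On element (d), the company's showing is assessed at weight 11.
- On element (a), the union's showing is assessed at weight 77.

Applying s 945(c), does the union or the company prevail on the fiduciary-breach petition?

union

— Issue I —
Stage I.1 (union, a heightened civil standard, weight is at least 70): (a) net 77−12=65 < 70 — fails; (b) net 72−11=61 < 70 — fails.
  Not every element is met, so the union fails to carry Stage I.1.
The company prevails on this issue.
— Issue II —
At Stage II.1 the union must meet a more-likely-than-not showing (weight is at least 52): on (f) the weight is 61 less the opposing 4 gives net 57, ≥ 52, so (f) meets the standard.
  Stage II.1 carried; the burden shifts to the company.
At Stage II.2 the company must meet a production showing (weight is at least 15): on (g) the weight is 68 less the opposing 54 gives net 14, < 15, so (g) does not meet the standard; on (h) the weight is 67 less the opposing 57 gives net 10, which does not reach 15, so (h) does not meet the standard.
  Stage II.2 not carried; the company fails its burden.
So the union prevails on this issue.
— Issue III —
Stage III.1 — burden on union; standard: a more-likely-than-not showing (weight is at least 49).
    (i): 41 < 49 [not met]
    (j): 60 − 23 = 37 < 49 [not met]
  The union does not carry Stage III.1.
The analysis ends at Stage III.1; the company prevails on this issue.
Per-issue: Issue I → company; Issue II → union; Issue III → company. The union must prevail on at least one issue; overall, the union prevails.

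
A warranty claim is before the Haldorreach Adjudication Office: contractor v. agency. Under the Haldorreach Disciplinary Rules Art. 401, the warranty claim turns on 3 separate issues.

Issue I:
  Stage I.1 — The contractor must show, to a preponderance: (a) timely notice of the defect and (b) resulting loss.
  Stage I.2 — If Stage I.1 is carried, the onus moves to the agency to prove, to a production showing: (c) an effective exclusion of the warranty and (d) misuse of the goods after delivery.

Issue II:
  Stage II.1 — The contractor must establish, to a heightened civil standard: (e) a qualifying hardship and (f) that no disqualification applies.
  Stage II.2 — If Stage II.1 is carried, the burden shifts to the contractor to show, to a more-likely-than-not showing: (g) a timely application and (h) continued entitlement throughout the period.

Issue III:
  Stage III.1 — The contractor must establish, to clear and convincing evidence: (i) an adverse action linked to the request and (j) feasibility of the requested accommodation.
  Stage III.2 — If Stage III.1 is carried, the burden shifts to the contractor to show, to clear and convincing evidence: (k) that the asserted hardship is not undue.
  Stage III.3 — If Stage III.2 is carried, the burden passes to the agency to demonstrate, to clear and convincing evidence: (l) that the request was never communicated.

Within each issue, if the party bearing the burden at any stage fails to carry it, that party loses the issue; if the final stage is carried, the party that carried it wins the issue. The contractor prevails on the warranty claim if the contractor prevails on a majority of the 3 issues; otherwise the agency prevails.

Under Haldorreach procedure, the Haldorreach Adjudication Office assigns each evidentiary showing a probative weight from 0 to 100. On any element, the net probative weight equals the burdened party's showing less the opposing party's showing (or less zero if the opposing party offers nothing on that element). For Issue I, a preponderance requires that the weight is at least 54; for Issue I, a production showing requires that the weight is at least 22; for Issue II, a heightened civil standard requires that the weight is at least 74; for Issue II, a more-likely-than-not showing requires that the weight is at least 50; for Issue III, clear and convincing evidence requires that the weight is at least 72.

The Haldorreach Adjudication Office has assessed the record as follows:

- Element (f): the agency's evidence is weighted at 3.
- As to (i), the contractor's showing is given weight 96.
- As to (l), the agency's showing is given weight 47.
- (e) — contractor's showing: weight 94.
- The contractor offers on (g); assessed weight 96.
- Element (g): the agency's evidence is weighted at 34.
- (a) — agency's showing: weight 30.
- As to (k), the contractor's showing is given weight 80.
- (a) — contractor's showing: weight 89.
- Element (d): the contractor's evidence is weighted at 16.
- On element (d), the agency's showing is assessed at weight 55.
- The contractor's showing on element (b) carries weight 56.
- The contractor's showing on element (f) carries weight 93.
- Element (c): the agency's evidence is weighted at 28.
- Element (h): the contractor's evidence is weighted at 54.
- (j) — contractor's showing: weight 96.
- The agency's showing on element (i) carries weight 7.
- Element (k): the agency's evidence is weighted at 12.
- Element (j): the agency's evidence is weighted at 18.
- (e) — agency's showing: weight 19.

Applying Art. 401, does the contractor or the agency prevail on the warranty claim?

agency

— Issue I —
At Stage I.1 the contractor must meet a preponderance (weight is at least 54): on (a) the weight is 89 less the opposing 30 gives net 59, ≥ 54, so (a) meets the standard; on (b) the weight is 56, which does reach 54, so (b) meets the standard.
  Stage I.1 is satisfied; the onus moves to the agency.
At Stage I.2 the agency must meet a production showing (weight is at least 22): on (c) the weight is 28, which does reach 22, so (c) meets the standard; on (d) the weight is 55 less the opposing 16 gives net 39, ≥ 22, so (d) meets the standard.
  All elements met at the final stage.
With every stage satisfied, the agency prevails on this issue.
— Issue II —
Stage II.1 (contractor, a heightened civil standard, weight is at least 74): (e) net 94−19=75 ≥ 74 — meets; (f) net 93−3=90 ≥ 74 — meets.
  Stage II.1 carried; the burden remains with the contractor.
Stage II.2 (contractor, a more-likely-than-not showing, weight is at least 50): (g) net 96−34=62 ≥ 50 — meets; (h) 54 ≥ 50 — meets.
  Stage II.2 carried; the final stage is satisfied.
Every stage carried; the contractor prevails on this issue.
— Issue III —
Stage III.1 — burden on contractor; standard: clear and convincing evidence (weight is at least 72).
    (i): 96 − 7 = 89 ≥ 72 [met]
    (j): 96 − 18 = 78 ≥ 72 [met]
  All elements met. The contractor retains the burden for Stage III.2.
Stage III.2 — burden on contractor; standard: clear and convincing evidence (weight is at least 72).
    (k): 80 − 12 = 68 < 72 [not met]
  Not every element is met, so the contractor fails to carry Stage III.2.
The analysis ends at Stage III.2; the agency prevails on this issue.
Per-issue: Issue I → agency; Issue II → contractor; Issue III → agency. The contractor must prevail on a majority of issues; overall, the agency prevails.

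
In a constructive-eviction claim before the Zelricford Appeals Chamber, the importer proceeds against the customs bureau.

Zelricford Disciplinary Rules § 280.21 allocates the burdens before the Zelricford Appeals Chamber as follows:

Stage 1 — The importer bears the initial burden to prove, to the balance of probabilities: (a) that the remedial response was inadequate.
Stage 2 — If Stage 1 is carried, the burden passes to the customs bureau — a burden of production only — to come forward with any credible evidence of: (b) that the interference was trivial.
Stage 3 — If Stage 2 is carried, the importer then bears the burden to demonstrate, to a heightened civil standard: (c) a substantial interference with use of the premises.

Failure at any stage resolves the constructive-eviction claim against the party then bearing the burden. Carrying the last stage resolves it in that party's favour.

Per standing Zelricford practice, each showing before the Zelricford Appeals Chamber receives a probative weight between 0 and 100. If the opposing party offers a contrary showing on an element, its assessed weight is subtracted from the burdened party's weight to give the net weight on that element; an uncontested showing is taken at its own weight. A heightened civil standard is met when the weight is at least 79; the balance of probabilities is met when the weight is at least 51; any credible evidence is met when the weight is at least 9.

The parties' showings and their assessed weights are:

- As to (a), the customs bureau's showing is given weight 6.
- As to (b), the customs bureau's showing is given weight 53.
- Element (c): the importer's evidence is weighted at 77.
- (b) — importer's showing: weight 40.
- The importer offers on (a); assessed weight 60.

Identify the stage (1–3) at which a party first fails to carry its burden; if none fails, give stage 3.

Stage 1 (importer, the balance of probabilities, weight is at least 51): (a) net 60−6=54 ≥ 51 — meets.
  All elements met. The burden passes to the customs bureau.
Stage 2 (customs bureau, any credible evidence, weight is at least 9): (b) net 53−40=13 ≥ 9 — meets.
  Stage 2 is satisfied; the onus moves to the importer.
Stage 3 (importer, a heightened civil standard, weight is at least 79): (c) 77 < 79 — fails.
  The importer does not carry Stage 3.
So the customs bureau prevails.

stage 3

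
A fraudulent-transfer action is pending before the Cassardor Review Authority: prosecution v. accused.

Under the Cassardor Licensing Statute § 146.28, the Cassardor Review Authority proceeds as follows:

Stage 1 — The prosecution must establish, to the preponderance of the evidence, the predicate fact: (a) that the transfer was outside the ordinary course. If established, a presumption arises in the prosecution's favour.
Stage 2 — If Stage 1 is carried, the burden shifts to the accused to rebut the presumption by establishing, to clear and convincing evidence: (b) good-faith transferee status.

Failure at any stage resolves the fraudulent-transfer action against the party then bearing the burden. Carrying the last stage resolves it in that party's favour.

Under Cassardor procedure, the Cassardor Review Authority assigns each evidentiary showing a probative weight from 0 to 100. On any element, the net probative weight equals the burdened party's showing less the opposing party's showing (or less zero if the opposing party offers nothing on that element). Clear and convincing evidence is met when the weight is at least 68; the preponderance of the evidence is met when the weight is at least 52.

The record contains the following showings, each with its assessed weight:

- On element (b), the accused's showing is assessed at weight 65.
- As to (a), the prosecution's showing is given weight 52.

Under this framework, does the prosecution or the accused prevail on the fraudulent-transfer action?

Stage 1 (prosecution, the preponderance of the evidence, weight is at least 52): (a) 52 ≥ 52 — meets.
  The prosecution carries Stage 1; the accused now bears the burden.
Stage 2 (accused, clear and convincing evidence, weight is at least 68): (b) 65 < 68 — fails.
  Stage 2 not carried; the accused fails its burden.
So the prosecution prevails.

prosecution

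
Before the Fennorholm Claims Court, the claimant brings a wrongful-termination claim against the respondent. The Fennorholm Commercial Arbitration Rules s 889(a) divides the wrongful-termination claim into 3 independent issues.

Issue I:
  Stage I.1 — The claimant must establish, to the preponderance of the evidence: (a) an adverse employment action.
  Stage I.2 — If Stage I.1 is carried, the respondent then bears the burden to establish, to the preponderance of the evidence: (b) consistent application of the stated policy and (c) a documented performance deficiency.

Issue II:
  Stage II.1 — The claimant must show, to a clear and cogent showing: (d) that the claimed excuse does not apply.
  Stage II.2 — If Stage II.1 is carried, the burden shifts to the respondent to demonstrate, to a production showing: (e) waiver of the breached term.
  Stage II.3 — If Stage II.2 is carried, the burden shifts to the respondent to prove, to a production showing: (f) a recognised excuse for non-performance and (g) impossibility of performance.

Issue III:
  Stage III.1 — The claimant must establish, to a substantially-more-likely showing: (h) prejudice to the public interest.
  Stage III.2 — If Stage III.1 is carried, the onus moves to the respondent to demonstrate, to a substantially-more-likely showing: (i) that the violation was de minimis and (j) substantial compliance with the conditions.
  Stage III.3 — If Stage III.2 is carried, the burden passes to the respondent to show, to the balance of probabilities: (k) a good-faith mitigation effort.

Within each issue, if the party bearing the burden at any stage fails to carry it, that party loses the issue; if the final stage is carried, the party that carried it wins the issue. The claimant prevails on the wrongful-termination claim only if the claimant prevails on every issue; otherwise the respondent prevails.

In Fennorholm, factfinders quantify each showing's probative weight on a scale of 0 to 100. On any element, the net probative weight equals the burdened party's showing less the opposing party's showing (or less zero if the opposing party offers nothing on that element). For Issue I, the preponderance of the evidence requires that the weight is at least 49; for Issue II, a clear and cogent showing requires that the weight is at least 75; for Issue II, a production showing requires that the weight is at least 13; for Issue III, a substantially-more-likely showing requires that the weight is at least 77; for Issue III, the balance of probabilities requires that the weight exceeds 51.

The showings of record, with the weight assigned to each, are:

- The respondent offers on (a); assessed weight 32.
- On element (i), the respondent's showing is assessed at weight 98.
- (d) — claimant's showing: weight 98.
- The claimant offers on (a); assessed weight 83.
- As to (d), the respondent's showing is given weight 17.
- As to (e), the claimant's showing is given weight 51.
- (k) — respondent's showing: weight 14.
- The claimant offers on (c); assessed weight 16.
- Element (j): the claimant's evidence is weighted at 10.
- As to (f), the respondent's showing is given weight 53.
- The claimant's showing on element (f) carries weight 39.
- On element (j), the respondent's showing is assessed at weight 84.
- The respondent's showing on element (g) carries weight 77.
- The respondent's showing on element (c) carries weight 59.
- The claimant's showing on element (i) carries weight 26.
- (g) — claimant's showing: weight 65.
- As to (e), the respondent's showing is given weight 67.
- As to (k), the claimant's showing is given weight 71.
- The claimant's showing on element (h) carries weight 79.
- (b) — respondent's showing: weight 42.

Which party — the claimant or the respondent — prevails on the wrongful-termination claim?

— Issue I —
Stage I.1 (claimant, the preponderance of the evidence, weight is at least 49): (a) net 83−32=51 ≥ 49 — meets.
  The claimant carries Stage I.1; the respondent now bears the burden.
Stage I.2 (respondent, the preponderance of the evidence, weight is at least 49): (b) 42 < 49 — fails; (c) net 59−16=43 < 49 — fails.
  The respondent does not carry Stage I.2.
The analysis ends at Stage I.2; the claimant prevails on this issue.
— Issue II —
At Stage II.1 the claimant must meet a clear and cogent showing (weight is at least 75): on (d) the weight is 98 less the opposing 17 gives net 81, which does reach 75, so (d) meets the standard.
  Stage II.1 is satisfied; the onus moves to the respondent.
At Stage II.2 the respondent must meet a production showing (weight is at least 13): on (e) the weight is 67 less the opposing 51 gives net 16, which does reach 13, so (e) meets the standard.
  Stage II.2 carried; the burden remains with the respondent.
At Stage II.3 the respondent must meet a production showing (weight is at least 13): on (f) the weight is 53 less the opposing 39 gives net 14, ≥ 13, so (f) meets the standard; on (g) the weight is 77 less the opposing 65 gives net 12, < 13, so (g) does not meet the standard.
  Stage II.3 not carried; the respondent fails its burden.
So the claimant prevails on this issue.
— Issue III —
At Stage III.1 the claimant must meet a substantially-more-likely showing (weight is at least 77): on (h) the weight is 79, ≥ 77, so (h) meets the standard.
  The claimant carries Stage III.1; the respondent now bears the burden.
At Stage III.2 the respondent must meet a substantially-more-likely showing (weight is at least 77): on (i) the weight is 98 less the opposing 26 gives net 72, which does not reach 77, so (i) does not meet the standard; on (j) the weight is 84 less the opposing 10 gives net 74, < 77, so (j) does not meet the standard.
  The respondent does not carry Stage III.2.
The claimant prevails on this issue.
Per-issue: Issue I → claimant; Issue II → claimant; Issue III → claimant. The claimant must prevail on every issue; overall, the claimant prevails.

claimant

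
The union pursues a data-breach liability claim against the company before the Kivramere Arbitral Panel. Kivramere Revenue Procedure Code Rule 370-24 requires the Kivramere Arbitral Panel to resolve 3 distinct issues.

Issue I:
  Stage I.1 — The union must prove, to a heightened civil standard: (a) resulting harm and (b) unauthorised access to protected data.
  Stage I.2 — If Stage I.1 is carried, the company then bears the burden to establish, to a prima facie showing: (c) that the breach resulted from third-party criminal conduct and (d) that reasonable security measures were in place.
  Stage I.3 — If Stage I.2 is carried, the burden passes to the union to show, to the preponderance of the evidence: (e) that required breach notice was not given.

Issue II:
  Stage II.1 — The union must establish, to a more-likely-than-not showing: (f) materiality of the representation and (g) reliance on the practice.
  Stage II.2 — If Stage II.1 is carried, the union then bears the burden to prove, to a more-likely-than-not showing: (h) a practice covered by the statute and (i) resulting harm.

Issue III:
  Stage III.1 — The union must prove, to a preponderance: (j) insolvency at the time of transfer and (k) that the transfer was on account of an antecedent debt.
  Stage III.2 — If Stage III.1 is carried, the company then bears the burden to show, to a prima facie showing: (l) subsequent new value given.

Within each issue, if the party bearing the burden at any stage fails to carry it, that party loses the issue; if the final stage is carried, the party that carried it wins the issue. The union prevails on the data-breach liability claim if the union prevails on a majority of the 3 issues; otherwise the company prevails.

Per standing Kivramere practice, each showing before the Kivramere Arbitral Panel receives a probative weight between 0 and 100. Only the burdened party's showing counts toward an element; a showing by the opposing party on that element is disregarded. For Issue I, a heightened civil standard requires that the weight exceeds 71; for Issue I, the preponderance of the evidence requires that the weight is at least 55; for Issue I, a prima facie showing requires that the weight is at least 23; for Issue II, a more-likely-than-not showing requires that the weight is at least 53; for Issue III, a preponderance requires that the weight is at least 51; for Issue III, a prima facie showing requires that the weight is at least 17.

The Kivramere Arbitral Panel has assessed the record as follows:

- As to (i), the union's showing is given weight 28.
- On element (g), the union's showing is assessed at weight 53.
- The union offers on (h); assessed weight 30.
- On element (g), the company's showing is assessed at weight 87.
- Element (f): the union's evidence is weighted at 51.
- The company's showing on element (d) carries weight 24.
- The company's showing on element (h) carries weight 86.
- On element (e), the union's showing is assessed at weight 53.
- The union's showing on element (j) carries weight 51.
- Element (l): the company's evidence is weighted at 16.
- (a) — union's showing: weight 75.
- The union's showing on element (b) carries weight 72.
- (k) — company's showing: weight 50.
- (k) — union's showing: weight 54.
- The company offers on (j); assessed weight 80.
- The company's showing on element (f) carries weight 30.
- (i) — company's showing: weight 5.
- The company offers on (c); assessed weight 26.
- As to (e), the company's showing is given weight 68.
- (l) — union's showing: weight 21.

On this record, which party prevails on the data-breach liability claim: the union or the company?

— Issue I —
At Stage I.1 the union must meet a heightened civil standard (weight exceeds 71): on (a) the weight is 75, which does exceed 71, so (a) meets the standard; on (b) the weight is 72, > 71, so (b) meets the standard.
  The union carries Stage I.1; the company now bears the burden.
At Stage I.2 the company must meet a prima facie showing (weight is at least 23): on (c) the weight is 26, ≥ 23, so (c) meets the standard; on (d) the weight is 24, ≥ 23, so (d) meets the standard.
  All elements met. The burden passes to the union.
At Stage I.3 the union must meet the preponderance of the evidence (weight is at least 55): on (e) the weight is 53 (the company's 68 is given no effect), < 55, so (e) does not meet the standard.
  Stage I.3 not carried; the union fails its burden.
So the company prevails on this issue.
— Issue II —
Stage II.1 (union, a more-likely-than-not showing, weight is at least 53): (f) 51 (company's 30 disregarded) < 53 — fails; (g) 53 (company's 87 disregarded) ≥ 53 — meets.
  The union does not carry Stage II.1.
The analysis ends at Stage II.1; the company prevails on this issue.
— Issue III —
Stage III.1 (union, a preponderance, weight is at least 51): (j) 51 (company's 80 disregarded) ≥ 51 — meets; (k) 54 (company's 50 disregarded) ≥ 51 — meets.
  All elements met. The burden passes to the company.
Stage III.2 (company, a prima facie showing, weight is at least 17): (l) 16 (union's 21 disregarded) < 17 — fails.
  The company does not carry Stage III.2.
So the union prevails on this issue.
Per-issue: Issue I → company; Issue II → company; Issue III → union. The union must prevail on a majority of issues; overall, the company prevails.

company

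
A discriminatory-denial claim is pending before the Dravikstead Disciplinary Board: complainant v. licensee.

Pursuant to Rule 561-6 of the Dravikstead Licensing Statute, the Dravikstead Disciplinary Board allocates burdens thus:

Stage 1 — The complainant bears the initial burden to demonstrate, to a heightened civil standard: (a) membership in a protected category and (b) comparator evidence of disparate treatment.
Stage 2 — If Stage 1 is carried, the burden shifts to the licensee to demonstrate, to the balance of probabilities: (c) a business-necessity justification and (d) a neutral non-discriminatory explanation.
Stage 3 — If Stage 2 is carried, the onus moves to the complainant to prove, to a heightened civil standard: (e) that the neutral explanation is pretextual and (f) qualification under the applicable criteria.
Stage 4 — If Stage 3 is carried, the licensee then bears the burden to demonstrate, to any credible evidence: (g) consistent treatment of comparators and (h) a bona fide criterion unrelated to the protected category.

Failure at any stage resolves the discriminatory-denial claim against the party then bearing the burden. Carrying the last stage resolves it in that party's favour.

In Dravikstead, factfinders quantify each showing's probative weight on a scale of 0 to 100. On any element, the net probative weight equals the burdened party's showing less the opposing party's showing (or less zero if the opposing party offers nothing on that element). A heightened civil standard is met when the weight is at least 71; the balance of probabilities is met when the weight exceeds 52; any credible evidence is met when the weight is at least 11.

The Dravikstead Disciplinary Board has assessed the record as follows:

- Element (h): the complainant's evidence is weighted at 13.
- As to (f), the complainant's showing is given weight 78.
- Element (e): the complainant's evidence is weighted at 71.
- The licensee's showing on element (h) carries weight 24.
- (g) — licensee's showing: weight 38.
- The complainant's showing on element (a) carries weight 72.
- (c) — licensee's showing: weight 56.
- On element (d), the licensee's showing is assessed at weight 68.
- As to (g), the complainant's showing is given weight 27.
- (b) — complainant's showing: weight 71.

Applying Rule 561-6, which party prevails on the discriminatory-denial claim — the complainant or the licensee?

licensee

Stage 1 — burden on complainant; standard: a heightened civil standard (weight is at least 71).
    (a): 72 ≥ 71 [met]
    (b): 71 ≥ 71 [met]
  All elements met. The burden passes to the licensee.
Stage 2 — burden on licensee; standard: the balance of probabilities (weight exceeds 52).
    (c): 56 > 52 [met]
    (d): 68 > 52 [met]
  Stage 2 is satisfied; the onus moves to the complainant.
Stage 3 — burden on complainant; standard: a heightened civil standard (weight is at least 71).
    (e): 71 ≥ 71 [met]
    (f): 78 ≥ 71 [met]
  Stage 3 carried; the burden shifts to the licensee.
Stage 4 — burden on licensee; standard: any credible evidence (weight is at least 11).
    (g): 38 − 27 = 11 ≥ 11 [met]
    (h): 24 − 13 = 11 ≥ 11 [met]
  The licensee carries the last stage.
With every stage satisfied, the licensee prevails.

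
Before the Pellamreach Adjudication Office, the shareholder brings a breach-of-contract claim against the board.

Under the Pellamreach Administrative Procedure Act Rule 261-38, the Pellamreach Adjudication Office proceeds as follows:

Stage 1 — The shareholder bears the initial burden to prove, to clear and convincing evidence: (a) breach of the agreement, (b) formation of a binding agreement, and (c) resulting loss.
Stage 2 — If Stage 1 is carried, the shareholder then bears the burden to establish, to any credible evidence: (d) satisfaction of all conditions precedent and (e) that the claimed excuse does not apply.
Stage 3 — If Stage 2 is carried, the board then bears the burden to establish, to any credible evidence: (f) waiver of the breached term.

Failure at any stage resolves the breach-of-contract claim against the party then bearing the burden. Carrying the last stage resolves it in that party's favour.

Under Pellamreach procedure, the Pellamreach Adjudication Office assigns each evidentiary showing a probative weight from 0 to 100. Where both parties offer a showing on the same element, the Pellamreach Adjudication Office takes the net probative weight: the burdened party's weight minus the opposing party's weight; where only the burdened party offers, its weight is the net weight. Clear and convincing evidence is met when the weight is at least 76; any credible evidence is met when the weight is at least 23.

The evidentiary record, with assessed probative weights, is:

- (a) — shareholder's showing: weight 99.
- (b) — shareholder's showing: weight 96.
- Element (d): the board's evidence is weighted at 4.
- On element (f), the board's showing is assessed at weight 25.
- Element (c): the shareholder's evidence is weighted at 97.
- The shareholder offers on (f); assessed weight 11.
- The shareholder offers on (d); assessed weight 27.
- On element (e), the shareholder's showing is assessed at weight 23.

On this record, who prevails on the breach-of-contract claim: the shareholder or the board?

Stage 1 — burden on shareholder; standard: clear and convincing evidence (weight is at least 76).
    (a): 99 ≥ 76 [met]
    (b): 96 ≥ 76 [met]
    (c): 97 ≥ 76 [met]
  Stage 1 is satisfied; the shareholder continues to bear the burden.
Stage 2 — burden on shareholder; standard: any credible evidence (weight is at least 23).
    (d): 27 − 4 = 23 ≥ 23 [met]
    (e): 23 ≥ 23 [met]
  Stage 2 is satisfied; the onus moves to the board.
Stage 3 — burden on board; standard: any credible evidence (weight is at least 23).
    (f): 25 − 11 = 14 < 23 [not met]
  Stage 3 not carried; the board fails its burden.
The analysis ends at Stage 3; the shareholder prevails.

shareholder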